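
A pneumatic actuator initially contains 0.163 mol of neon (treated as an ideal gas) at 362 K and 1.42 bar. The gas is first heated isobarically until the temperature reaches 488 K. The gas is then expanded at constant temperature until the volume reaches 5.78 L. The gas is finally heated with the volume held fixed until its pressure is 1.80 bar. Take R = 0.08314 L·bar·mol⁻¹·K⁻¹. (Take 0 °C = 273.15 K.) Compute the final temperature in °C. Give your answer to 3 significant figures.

T₄ ≈ 495 °C

From PV = nRT: V₁ = nRT₁/P₁ = 3.455 L.
Isobaric, so V/T is constant: P₂ = P₁; V₂ = V₁·(T₂/T₁) = 4.657 L.
Isothermal, so P V is constant: T₃ = T₂; P₃ = P₂·(V₂/V₃) = 1.144 bar.
Isochoric, so P/T is constant: V₄ = V₃; T₄ = T₃·(P₄/P₃) = 767.7 K.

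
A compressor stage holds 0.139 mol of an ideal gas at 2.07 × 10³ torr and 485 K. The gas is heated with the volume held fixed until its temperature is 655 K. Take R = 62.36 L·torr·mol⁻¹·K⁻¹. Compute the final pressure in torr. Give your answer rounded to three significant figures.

P₂ ≈ 2.80e+03 torr

From PV = nRT: V₁ = nRT₁/P₁ = 2.031 L.
V constant ⇒ P ∝ T: V₂ = V₁; P₂ = P₁·(T₂/T₁) = 2796 torr.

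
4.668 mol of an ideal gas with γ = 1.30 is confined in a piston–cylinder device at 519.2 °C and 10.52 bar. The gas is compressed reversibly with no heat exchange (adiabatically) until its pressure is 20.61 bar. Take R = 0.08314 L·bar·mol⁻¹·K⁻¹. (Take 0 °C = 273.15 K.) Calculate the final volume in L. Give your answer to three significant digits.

V₂ ≈ 17.4 L

Convert: T₁ = 792.4 K.
From PV = nRT: V₁ = nRT₁/P₁ = 29.23 L.
Reversible adiabatic, γ = 1.30: T₂ = T₁·(P₂/P₁)^((γ−1)/γ) = 925.4 K; V₂ = V₁·(P₁/P₂)^(1/γ) = 17.43 L.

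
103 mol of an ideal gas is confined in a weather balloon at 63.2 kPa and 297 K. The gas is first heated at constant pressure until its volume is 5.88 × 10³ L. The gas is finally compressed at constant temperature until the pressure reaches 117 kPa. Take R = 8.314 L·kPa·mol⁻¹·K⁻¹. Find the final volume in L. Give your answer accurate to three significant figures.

From PV = nRT: V₁ = nRT₁/P₁ = 4024 L.
Isobaric, so V/T is constant: P₂ = P₁; T₂ = T₁·(V₂/V₁) = 434.0 K.
Isothermal, so P V is constant: T₃ = T₂; V₃ = V₂·(P₂/P₃) = 3176 L.

V₃ ≈ 3.18e+03 L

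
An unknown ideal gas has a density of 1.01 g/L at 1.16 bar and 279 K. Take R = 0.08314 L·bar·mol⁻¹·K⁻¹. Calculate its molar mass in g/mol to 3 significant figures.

ρ = PM/(RT) ⇒ M = ρRT/P = (1.01 × 0.08314 × 279.0) / 1.16

M ≈ 20.2 g/mol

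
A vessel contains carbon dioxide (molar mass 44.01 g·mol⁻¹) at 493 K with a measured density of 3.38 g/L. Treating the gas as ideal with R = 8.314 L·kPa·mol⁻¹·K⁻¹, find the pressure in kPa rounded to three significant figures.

P ≈ 315 kPa

ρ = PM/(RT) ⇒ P = ρRT/M = (3.38 × 8.314 × 493.0) / 44.01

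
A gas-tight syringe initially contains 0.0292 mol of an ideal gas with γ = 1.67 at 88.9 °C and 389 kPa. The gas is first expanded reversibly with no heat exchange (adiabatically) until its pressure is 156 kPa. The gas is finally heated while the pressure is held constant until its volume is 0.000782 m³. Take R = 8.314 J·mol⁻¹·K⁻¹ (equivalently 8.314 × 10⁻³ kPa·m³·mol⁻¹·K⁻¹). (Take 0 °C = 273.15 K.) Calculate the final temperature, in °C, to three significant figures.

T₃ ≈ 229 °C

Convert: T₁ = 362.0 K.
From PV = nRT: V₁ = nRT₁/P₁ = 0.0002259 m³.
Adiabatic (γ = 1.67), T V^(γ−1) and P V^γ constant: T₂ = T₁·(P₂/P₁)^((γ−1)/γ) = 250.9 K; V₂ = V₁·(P₁/P₂)^(1/γ) = 0.0003905 m³.
P constant ⇒ V ∝ T: P₃ = P₂; T₃ = T₂·(V₃/V₂) = 502.5 K.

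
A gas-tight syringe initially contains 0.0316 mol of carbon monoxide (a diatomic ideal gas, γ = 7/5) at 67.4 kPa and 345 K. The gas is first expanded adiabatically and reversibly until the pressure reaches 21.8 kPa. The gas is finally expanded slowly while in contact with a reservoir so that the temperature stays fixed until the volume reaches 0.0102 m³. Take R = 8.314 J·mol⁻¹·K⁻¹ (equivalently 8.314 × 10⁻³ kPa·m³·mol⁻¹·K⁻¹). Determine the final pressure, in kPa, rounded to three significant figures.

P₃ ≈ 6.44 kPa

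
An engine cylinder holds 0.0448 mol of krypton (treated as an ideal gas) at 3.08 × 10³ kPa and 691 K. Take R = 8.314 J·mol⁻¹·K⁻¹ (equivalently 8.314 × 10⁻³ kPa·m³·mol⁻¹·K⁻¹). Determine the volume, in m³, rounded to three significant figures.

PV = nRT ⇒ V = nRT/P = (0.0448 × 8.314 × 10⁻³ × 691) / 3.08e+03

V ≈ 8.36e-05 m³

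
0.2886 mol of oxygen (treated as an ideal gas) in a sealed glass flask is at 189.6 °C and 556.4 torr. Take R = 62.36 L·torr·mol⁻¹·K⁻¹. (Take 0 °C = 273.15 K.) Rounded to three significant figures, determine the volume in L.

V ≈ 15.0 L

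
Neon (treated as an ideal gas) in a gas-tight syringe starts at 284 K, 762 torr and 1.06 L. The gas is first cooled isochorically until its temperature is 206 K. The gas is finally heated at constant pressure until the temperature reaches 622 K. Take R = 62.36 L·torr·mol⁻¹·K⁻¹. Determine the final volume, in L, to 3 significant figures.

Isochoric, so P/T is constant: V₂ = V₁; P₂ = P₁·(T₂/T₁) = 552.7 torr.
P constant ⇒ V ∝ T: P₃ = P₂; V₃ = V₂·(T₃/T₂) = 3.201 L.

V₃ ≈ 3.20 L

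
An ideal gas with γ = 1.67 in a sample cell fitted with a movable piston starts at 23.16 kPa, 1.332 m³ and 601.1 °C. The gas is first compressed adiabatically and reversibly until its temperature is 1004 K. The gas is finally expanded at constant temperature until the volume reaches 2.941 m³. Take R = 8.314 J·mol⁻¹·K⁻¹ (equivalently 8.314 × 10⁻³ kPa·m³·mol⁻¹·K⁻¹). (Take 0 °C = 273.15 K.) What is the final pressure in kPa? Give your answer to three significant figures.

P₃ ≈ 12.0 kPa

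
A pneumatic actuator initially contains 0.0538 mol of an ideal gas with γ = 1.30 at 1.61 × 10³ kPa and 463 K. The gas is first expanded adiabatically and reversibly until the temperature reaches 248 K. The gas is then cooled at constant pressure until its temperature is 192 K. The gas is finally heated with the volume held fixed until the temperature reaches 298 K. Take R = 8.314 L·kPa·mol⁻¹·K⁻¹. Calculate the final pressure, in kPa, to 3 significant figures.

P₄ ≈ 167 kPa

From PV = nRT: V₁ = nRT₁/P₁ = 0.1286 L.
Reversible adiabatic, γ = 1.30: P₂ = P₁·(T₂/T₁)^(γ/(γ−1)) = 107.6 kPa; V₂ = V₁·(T₁/T₂)^(1/(γ−1)) = 1.031 L.
P constant ⇒ V ∝ T: P₃ = P₂; V₃ = V₂·(T₃/T₂) = 0.7979 L.
Isochoric, so P/T is constant: V₄ = V₃; P₄ = P₃·(T₄/T₃) = 167.1 kPa.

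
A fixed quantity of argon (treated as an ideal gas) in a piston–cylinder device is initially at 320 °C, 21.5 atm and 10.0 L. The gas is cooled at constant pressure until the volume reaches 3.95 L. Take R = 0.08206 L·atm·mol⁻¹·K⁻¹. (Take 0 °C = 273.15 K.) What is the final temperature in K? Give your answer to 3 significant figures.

T₂ ≈ 234 K

Convert: T₁ = 593.1 K.
Isobaric, so V/T is constant: P₂ = P₁; T₂ = T₁·(V₂/V₁) = 234.3 K.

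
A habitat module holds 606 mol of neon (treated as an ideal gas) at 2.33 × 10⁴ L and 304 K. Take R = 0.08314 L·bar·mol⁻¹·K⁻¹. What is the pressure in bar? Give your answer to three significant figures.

P ≈ 0.657 bar

PV = nRT ⇒ P = nRT/V = (606 × 0.08314 × 304) / 2.33e+04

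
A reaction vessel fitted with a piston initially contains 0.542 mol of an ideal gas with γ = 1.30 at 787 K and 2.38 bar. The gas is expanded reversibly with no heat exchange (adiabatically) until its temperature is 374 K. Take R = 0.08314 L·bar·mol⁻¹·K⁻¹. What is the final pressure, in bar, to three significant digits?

P₂ ≈ 0.0947 bar

From PV = nRT: V₁ = nRT₁/P₁ = 14.90 L.
Reversible adiabatic, γ = 1.30: P₂ = P₁·(T₂/T₁)^(γ/(γ−1)) = 0.09472 bar; V₂ = V₁·(T₁/T₂)^(1/(γ−1)) = 177.9 L.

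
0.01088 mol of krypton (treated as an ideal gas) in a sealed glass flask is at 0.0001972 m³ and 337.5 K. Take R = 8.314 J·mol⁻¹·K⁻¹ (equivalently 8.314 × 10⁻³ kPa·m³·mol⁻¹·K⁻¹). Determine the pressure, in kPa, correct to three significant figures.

PV = nRT ⇒ P = nRT/V = (0.01088 × 8.314 × 10⁻³ × 337.5) / 0.0001972

P ≈ 155 kPa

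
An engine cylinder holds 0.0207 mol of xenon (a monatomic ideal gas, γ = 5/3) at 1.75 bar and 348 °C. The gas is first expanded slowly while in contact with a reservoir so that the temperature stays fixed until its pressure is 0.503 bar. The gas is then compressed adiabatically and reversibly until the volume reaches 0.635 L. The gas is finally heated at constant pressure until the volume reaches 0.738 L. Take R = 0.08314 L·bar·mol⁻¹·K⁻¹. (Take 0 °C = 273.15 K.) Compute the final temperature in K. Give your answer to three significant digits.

T₄ ≈ 1.62e+03 K

Convert: T₁ = 621.1 K.
From PV = nRT: V₁ = nRT₁/P₁ = 0.6109 L.
T constant ⇒ Boyle's law P V = const: T₂ = T₁; V₂ = V₁·(P₁/P₂) = 2.125 L.
Reversible adiabatic, γ = 5/3: T₃ = T₂·(V₂/V₃)^(γ−1) = 1390 K; P₃ = P₂·(V₂/V₃)^γ = 3.767 bar.
P constant ⇒ V ∝ T: P₄ = P₃; T₄ = T₃·(V₄/V₃) = 1615 K.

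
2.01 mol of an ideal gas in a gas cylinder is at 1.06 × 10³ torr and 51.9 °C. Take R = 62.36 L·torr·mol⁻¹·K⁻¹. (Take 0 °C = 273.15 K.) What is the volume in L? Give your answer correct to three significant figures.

Convert: T = 325.05 K.
PV = nRT ⇒ V = nRT/P = (2.01 × 62.36 × 325.05) / 1.06e+03

V ≈ 38.4 L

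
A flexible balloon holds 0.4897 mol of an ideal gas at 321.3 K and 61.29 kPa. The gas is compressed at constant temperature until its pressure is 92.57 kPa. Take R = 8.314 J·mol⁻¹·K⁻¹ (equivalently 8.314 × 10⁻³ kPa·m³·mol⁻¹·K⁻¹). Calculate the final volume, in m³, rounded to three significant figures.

V₂ ≈ 0.0141 m³

From PV = nRT: V₁ = nRT₁/P₁ = 0.02134 m³.
Isothermal, so P V is constant: T₂ = T₁; V₂ = V₁·(P₁/P₂) = 0.01413 m³.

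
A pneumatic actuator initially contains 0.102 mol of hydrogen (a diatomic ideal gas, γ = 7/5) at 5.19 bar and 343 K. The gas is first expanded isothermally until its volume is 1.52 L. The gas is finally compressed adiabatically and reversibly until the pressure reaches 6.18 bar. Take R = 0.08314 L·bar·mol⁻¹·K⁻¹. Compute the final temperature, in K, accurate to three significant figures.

From PV = nRT: V₁ = nRT₁/P₁ = 0.5605 L.
T constant ⇒ Boyle's law P V = const: T₂ = T₁; P₂ = P₁·(V₁/V₂) = 1.914 bar.
Reversible adiabatic, γ = 7/5: T₃ = T₂·(P₃/P₂)^((γ−1)/γ) = 479.5 K; V₃ = V₂·(P₂/P₃)^(1/γ) = 0.6579 L.

T₃ ≈ 479 K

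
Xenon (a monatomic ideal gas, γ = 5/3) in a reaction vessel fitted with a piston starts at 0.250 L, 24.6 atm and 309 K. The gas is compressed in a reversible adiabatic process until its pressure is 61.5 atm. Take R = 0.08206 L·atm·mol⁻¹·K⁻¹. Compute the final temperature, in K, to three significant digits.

Reversible adiabatic, γ = 5/3: T₂ = T₁·(P₂/P₁)^((γ−1)/γ) = 445.8 K; V₂ = V₁·(P₁/P₂)^(1/γ) = 0.1443 L.

T₂ ≈ 446 K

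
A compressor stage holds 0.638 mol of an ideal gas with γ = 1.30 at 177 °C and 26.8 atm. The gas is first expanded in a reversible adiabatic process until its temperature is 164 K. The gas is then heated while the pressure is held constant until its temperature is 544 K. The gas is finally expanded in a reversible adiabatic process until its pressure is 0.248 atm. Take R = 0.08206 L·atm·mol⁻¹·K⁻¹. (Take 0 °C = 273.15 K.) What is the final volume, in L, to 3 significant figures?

Convert: T₁ = 450.1 K.
From PV = nRT: V₁ = nRT₁/P₁ = 0.8794 L.
Reversible adiabatic, γ = 1.30: P₂ = P₁·(T₂/T₁)^(γ/(γ−1)) = 0.3372 atm; V₂ = V₁·(T₁/T₂)^(1/(γ−1)) = 25.46 L.
P constant ⇒ V ∝ T: P₃ = P₂; V₃ = V₂·(T₃/T₂) = 84.46 L.
Adiabatic (γ = 1.30), T V^(γ−1) and P V^γ constant: T₄ = T₃·(P₄/P₃)^((γ−1)/γ) = 506.8 K; V₄ = V₃·(P₃/P₄)^(1/γ) = 107.0 L.

V₄ ≈ 107 L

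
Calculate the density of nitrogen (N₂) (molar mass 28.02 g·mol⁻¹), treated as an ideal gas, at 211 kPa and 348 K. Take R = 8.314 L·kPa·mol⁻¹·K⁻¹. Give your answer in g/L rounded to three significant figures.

ρ = PM/(RT) = (211 × 28.02) / (8.314 × 348.0)

ρ ≈ 2.04 g/L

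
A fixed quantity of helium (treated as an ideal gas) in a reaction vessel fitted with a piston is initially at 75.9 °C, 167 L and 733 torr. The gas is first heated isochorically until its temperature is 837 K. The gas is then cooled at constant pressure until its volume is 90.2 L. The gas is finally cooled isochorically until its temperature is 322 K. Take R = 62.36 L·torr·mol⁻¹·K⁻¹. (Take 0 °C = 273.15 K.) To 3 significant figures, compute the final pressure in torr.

P₄ ≈ 1.25e+03 torr

Convert: T₁ = 349.0 K.
V constant ⇒ P ∝ T: V₂ = V₁; P₂ = P₁·(T₂/T₁) = 1758 torr.
P constant ⇒ V ∝ T: P₃ = P₂; T₃ = T₂·(V₃/V₂) = 452.1 K.
V constant ⇒ P ∝ T: V₄ = V₃; P₄ = P₃·(T₄/T₃) = 1252 torr.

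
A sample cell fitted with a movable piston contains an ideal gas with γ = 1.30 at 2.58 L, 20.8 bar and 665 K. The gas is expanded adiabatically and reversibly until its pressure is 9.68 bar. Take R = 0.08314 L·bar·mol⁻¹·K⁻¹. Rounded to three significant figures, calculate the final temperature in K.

T₂ ≈ 557 K

Adiabatic (γ = 1.30), T V^(γ−1) and P V^γ constant: T₂ = T₁·(P₂/P₁)^((γ−1)/γ) = 557.4 K; V₂ = V₁·(P₁/P₂)^(1/γ) = 4.647 L.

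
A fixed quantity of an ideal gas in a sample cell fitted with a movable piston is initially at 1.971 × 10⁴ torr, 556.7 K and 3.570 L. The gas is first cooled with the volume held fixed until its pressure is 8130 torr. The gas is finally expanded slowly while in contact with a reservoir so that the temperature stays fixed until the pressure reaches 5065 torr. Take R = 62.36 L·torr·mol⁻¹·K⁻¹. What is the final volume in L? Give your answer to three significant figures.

V₃ ≈ 5.73 L

Isochoric, so P/T is constant: V₂ = V₁; T₂ = T₁·(P₂/P₁) = 229.6 K.
T constant ⇒ Boyle's law P V = const: T₃ = T₂; V₃ = V₂·(P₂/P₃) = 5.730 L.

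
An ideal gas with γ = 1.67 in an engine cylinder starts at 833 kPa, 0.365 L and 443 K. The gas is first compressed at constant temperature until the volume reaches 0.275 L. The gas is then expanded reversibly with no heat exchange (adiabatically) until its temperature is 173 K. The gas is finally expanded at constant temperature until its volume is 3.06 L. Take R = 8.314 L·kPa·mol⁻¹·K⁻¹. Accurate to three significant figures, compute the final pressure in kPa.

P₄ ≈ 38.8 kPa

T constant ⇒ Boyle's law P V = const: T₂ = T₁; P₂ = P₁·(V₁/V₂) = 1106 kPa.
Adiabatic (γ = 1.67), T V^(γ−1) and P V^γ constant: P₃ = P₂·(T₃/T₂)^(γ/(γ−1)) = 106.1 kPa; V₃ = V₂·(T₂/T₃)^(1/(γ−1)) = 1.119 L.
Isothermal, so P V is constant: T₄ = T₃; P₄ = P₃·(V₃/V₄) = 38.80 kPa.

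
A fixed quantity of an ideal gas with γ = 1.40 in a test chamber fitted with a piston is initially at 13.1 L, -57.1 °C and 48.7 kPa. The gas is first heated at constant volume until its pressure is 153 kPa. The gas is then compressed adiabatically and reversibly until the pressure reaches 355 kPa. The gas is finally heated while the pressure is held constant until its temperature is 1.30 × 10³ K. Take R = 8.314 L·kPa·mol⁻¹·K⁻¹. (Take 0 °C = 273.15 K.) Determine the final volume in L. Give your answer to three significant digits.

Convert: T₁ = 216.0 K.
Isochoric, so P/T is constant: V₂ = V₁; T₂ = T₁·(P₂/P₁) = 678.8 K.
Adiabatic (γ = 1.40), T V^(γ−1) and P V^γ constant: T₃ = T₂·(P₃/P₂)^((γ−1)/γ) = 863.3 K; V₃ = V₂·(P₂/P₃)^(1/γ) = 7.181 L.
P constant ⇒ V ∝ T: P₄ = P₃; V₄ = V₃·(T₄/T₃) = 10.81 L.

V₄ ≈ 10.8 L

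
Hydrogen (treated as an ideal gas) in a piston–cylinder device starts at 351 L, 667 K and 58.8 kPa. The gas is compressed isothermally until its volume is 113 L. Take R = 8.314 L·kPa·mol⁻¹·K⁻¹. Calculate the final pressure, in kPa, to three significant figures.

P₂ ≈ 183 kPa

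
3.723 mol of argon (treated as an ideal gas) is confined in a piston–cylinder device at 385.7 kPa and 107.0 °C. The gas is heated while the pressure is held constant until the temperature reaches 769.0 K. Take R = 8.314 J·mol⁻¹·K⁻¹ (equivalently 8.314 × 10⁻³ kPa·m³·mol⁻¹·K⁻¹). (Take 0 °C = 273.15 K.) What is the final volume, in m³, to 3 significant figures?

Convert: T₁ = 380.1 K.
From PV = nRT: V₁ = nRT₁/P₁ = 0.03051 m³.
Isobaric, so V/T is constant: P₂ = P₁; V₂ = V₁·(T₂/T₁) = 0.06171 m³.

V₂ ≈ 0.0617 m³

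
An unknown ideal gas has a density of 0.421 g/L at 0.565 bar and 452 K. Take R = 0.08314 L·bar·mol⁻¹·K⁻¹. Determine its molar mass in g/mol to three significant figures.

ρ = PM/(RT) ⇒ M = ρRT/P = (0.421 × 0.08314 × 452.0) / 0.565

M ≈ 28.0 g/mol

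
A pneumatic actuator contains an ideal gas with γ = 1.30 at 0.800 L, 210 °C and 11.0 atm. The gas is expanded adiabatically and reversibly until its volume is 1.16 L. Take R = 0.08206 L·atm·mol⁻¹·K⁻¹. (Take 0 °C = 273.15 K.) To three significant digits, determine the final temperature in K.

Convert: T₁ = 483.1 K.
Adiabatic (γ = 1.30), T V^(γ−1) and P V^γ constant: T₂ = T₁·(V₁/V₂)^(γ−1) = 432.2 K; P₂ = P₁·(V₁/V₂)^γ = 6.786 atm.

T₂ ≈ 432 K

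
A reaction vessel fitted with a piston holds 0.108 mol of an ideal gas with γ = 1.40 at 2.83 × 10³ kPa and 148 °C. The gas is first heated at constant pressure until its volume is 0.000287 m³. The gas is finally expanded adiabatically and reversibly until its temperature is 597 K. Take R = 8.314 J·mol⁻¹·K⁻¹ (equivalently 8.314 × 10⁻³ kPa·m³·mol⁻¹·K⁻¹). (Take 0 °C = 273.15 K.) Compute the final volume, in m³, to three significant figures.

V₃ ≈ 0.000811 m³

Convert: T₁ = 421.1 K.
From PV = nRT: V₁ = nRT₁/P₁ = 0.0001336 m³.
P constant ⇒ V ∝ T: P₂ = P₁; T₂ = T₁·(V₂/V₁) = 904.6 K.
Reversible adiabatic, γ = 1.40: P₃ = P₂·(T₃/T₂)^(γ/(γ−1)) = 661.0 kPa; V₃ = V₂·(T₂/T₃)^(1/(γ−1)) = 0.0008110 m³.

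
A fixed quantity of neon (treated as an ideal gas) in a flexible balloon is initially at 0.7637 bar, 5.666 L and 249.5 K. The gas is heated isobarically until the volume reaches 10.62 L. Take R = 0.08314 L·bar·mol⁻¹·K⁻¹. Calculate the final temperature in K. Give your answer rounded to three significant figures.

Isobaric, so V/T is constant: P₂ = P₁; T₂ = T₁·(V₂/V₁) = 467.6 K.

T₂ ≈ 468 K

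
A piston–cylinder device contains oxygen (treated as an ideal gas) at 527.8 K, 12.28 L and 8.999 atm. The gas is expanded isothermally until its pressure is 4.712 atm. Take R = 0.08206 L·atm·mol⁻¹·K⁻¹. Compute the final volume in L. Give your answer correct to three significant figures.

T constant ⇒ Boyle's law P V = const: T₂ = T₁; V₂ = V₁·(P₁/P₂) = 23.45 L.

V₂ ≈ 23.5 L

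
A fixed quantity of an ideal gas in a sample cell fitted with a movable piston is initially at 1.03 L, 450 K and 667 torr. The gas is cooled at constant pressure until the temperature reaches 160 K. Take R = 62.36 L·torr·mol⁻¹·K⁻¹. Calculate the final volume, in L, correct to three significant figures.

P constant ⇒ V ∝ T: P₂ = P₁; V₂ = V₁·(T₂/T₁) = 0.3662 L.

V₂ ≈ 0.366 L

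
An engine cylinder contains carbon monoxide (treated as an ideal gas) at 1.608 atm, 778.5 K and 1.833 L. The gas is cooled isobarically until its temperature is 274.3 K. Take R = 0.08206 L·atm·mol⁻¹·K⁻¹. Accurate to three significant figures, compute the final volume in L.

P constant ⇒ V ∝ T: P₂ = P₁; V₂ = V₁·(T₂/T₁) = 0.6458 L.

V₂ ≈ 0.646 L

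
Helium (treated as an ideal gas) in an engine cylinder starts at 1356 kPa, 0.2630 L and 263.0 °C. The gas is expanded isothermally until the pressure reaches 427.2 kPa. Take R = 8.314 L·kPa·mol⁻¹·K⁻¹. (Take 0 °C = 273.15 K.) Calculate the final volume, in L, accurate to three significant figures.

Convert: T₁ = 536.1 K.
T constant ⇒ Boyle's law P V = const: T₂ = T₁; V₂ = V₁·(P₁/P₂) = 0.8348 L.

V₂ ≈ 0.835 L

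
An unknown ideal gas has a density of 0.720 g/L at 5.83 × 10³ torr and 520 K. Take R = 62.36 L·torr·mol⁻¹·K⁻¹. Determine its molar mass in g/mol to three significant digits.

ρ = PM/(RT) ⇒ M = ρRT/P = (0.720 × 62.36 × 520.0) / 5.83e+03

M ≈ 4.00 g/mol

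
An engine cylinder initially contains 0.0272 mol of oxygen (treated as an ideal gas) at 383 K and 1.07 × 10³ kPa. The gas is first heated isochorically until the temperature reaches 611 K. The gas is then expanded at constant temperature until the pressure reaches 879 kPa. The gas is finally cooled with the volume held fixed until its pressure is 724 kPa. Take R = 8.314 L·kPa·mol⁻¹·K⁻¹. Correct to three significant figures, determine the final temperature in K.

From PV = nRT: V₁ = nRT₁/P₁ = 0.08095 L.
Isochoric, so P/T is constant: V₂ = V₁; P₂ = P₁·(T₂/T₁) = 1707 kPa.
Isothermal, so P V is constant: T₃ = T₂; V₃ = V₂·(P₂/P₃) = 0.1572 L.
V constant ⇒ P ∝ T: V₄ = V₃; T₄ = T₃·(P₄/P₃) = 503.3 K.

T₄ ≈ 503 K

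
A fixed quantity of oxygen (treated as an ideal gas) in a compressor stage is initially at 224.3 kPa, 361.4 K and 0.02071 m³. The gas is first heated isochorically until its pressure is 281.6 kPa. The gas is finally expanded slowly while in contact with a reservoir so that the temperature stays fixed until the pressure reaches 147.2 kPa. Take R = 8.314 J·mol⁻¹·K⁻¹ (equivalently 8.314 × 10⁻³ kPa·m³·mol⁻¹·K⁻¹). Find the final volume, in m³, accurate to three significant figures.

V₃ ≈ 0.0396 m³

V constant ⇒ P ∝ T: V₂ = V₁; T₂ = T₁·(P₂/P₁) = 453.7 K.
Isothermal, so P V is constant: T₃ = T₂; V₃ = V₂·(P₂/P₃) = 0.03962 m³.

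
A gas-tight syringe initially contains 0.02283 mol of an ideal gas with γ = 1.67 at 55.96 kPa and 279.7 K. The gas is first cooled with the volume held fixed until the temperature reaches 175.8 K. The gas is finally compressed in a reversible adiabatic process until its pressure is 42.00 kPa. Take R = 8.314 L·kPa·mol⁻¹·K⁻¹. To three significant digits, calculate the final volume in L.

V₃ ≈ 0.853 L

From PV = nRT: V₁ = nRT₁/P₁ = 0.9487 L.
Isochoric, so P/T is constant: V₂ = V₁; P₂ = P₁·(T₂/T₁) = 35.17 kPa.
Adiabatic (γ = 1.67), T V^(γ−1) and P V^γ constant: T₃ = T₂·(P₃/P₂)^((γ−1)/γ) = 188.8 K; V₃ = V₂·(P₂/P₃)^(1/γ) = 0.8531 L.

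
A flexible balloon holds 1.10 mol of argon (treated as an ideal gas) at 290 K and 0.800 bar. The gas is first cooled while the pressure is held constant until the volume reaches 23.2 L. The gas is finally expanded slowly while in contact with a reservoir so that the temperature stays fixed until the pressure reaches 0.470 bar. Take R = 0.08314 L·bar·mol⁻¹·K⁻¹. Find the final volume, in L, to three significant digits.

From PV = nRT: V₁ = nRT₁/P₁ = 33.15 L.
P constant ⇒ V ∝ T: P₂ = P₁; T₂ = T₁·(V₂/V₁) = 202.9 K.
T constant ⇒ Boyle's law P V = const: T₃ = T₂; V₃ = V₂·(P₂/P₃) = 39.49 L.

V₃ ≈ 39.5 L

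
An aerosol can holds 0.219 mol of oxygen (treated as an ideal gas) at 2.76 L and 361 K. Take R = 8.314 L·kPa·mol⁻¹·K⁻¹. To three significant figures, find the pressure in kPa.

P ≈ 238 kPa

PV = nRT ⇒ P = nRT/V = (0.219 × 8.314 × 361) / 2.76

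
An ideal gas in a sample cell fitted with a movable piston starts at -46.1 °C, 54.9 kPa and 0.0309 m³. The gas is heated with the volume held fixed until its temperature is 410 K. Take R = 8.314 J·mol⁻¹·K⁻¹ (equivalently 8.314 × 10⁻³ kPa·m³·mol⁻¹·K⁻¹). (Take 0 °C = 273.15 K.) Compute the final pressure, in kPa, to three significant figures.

Convert: T₁ = 227.0 K.
V constant ⇒ P ∝ T: V₂ = V₁; P₂ = P₁·(T₂/T₁) = 99.14 kPa.

P₂ ≈ 99.1 kPa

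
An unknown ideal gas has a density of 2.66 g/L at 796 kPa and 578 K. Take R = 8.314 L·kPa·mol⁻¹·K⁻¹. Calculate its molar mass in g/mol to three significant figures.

M ≈ 16.1 g/mol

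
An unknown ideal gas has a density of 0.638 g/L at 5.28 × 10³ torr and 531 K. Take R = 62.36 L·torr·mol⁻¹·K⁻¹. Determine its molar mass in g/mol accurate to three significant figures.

ρ = PM/(RT) ⇒ M = ρRT/P = (0.638 × 62.36 × 531.0) / 5.28e+03

M ≈ 4.00 g/mol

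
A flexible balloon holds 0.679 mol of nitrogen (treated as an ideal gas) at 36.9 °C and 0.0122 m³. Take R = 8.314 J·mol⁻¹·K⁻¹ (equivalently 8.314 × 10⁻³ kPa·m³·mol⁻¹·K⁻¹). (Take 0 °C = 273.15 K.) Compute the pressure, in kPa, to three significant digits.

Convert: T = 310.05 K.
PV = nRT ⇒ P = nRT/V = (0.679 × 8.314 × 10⁻³ × 310.05) / 0.0122

P ≈ 143 kPa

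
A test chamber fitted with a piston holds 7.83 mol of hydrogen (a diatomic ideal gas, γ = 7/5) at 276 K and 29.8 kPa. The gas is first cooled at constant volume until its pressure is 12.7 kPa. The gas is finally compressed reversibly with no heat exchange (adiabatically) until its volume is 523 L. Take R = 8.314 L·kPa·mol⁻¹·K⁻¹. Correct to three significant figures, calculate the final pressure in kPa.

P₃ ≈ 15.5 kPa

From PV = nRT: V₁ = nRT₁/P₁ = 602.9 L.
V constant ⇒ P ∝ T: V₂ = V₁; T₂ = T₁·(P₂/P₁) = 117.6 K.
Reversible adiabatic, γ = 7/5: T₃ = T₂·(V₂/V₃)^(γ−1) = 124.5 K; P₃ = P₂·(V₂/V₃)^γ = 15.50 kPa.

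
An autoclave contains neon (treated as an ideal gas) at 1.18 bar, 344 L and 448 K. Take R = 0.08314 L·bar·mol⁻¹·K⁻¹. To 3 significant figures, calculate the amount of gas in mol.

PV = nRT ⇒ n = PV/(RT) = (1.18 × 344) / (0.08314 × 448)

n ≈ 10.9 mol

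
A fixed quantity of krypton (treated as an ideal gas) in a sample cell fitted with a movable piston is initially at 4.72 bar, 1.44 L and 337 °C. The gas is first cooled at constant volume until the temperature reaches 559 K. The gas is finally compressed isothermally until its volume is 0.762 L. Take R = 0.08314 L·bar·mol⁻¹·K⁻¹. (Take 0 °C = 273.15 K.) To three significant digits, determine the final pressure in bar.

Convert: T₁ = 610.1 K.
Isochoric, so P/T is constant: V₂ = V₁; P₂ = P₁·(T₂/T₁) = 4.324 bar.
Isothermal, so P V is constant: T₃ = T₂; P₃ = P₂·(V₂/V₃) = 8.172 bar.

P₃ ≈ 8.17 bar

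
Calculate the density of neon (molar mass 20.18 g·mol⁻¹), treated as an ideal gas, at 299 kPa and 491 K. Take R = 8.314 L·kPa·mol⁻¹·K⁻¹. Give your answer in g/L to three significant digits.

ρ ≈ 1.48 g/L

ρ = PM/(RT) = (299 × 20.18) / (8.314 × 491.0)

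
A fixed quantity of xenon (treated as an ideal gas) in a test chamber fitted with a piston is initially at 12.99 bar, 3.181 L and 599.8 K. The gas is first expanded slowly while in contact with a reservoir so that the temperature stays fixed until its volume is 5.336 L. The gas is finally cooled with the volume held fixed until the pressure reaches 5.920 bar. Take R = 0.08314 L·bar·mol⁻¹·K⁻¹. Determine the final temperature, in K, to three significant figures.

Isothermal, so P V is constant: T₂ = T₁; P₂ = P₁·(V₁/V₂) = 7.744 bar.
V constant ⇒ P ∝ T: V₃ = V₂; T₃ = T₂·(P₃/P₂) = 458.5 K.

T₃ ≈ 459 K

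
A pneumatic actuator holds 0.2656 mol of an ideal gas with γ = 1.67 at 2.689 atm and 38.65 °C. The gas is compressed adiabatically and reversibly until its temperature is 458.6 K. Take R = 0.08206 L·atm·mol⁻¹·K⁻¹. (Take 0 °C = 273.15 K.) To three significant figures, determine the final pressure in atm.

P₂ ≈ 7.03 atm

Convert: T₁ = 311.8 K.
From PV = nRT: V₁ = nRT₁/P₁ = 2.527 L.
Reversible adiabatic, γ = 1.67: P₂ = P₁·(T₂/T₁)^(γ/(γ−1)) = 7.035 atm; V₂ = V₁·(T₁/T₂)^(1/(γ−1)) = 1.421 L.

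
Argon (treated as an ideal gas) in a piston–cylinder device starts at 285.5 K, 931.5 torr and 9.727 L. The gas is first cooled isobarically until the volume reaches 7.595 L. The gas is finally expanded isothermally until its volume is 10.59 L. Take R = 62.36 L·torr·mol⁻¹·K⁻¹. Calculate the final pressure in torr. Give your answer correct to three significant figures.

P constant ⇒ V ∝ T: P₂ = P₁; T₂ = T₁·(V₂/V₁) = 222.9 K.
Isothermal, so P V is constant: T₃ = T₂; P₃ = P₂·(V₂/V₃) = 668.1 torr.

P₃ ≈ 668 torr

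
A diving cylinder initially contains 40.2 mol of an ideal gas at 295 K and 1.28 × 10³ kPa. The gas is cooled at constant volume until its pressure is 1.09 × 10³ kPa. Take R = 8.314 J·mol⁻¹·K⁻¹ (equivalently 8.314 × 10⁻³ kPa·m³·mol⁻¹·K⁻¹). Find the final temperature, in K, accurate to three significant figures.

From PV = nRT: V₁ = nRT₁/P₁ = 0.07703 m³.
V constant ⇒ P ∝ T: V₂ = V₁; T₂ = T₁·(P₂/P₁) = 251.2 K.

T₂ ≈ 251 K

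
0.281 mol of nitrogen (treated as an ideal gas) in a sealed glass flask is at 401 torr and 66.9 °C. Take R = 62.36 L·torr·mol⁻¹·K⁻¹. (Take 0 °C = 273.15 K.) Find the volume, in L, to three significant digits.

Convert: T = 340.05 K.
PV = nRT ⇒ V = nRT/P = (0.281 × 62.36 × 340.05) / 401

V ≈ 14.9 L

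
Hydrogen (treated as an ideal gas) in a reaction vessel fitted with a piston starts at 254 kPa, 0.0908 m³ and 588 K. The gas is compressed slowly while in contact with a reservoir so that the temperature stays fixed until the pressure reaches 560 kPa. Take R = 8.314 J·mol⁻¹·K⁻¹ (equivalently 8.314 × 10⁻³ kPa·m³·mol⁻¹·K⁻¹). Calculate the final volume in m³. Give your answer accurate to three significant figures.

V₂ ≈ 0.0412 m³

T constant ⇒ Boyle's law P V = const: T₂ = T₁; V₂ = V₁·(P₁/P₂) = 0.04118 m³.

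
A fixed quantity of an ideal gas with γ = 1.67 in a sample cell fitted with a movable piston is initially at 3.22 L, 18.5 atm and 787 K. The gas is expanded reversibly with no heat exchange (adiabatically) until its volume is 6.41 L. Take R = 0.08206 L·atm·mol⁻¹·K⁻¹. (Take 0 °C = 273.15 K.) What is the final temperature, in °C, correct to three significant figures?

T₂ ≈ 223 °C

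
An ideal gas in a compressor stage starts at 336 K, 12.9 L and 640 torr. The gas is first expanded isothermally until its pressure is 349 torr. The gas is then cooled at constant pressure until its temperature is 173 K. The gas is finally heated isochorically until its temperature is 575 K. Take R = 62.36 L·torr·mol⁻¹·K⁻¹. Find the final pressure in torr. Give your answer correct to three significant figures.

T constant ⇒ Boyle's law P V = const: T₂ = T₁; V₂ = V₁·(P₁/P₂) = 23.66 L.
P constant ⇒ V ∝ T: P₃ = P₂; V₃ = V₂·(T₃/T₂) = 12.18 L.
Isochoric, so P/T is constant: V₄ = V₃; P₄ = P₃·(T₄/T₃) = 1160 torr.

P₄ ≈ 1.16e+03 torr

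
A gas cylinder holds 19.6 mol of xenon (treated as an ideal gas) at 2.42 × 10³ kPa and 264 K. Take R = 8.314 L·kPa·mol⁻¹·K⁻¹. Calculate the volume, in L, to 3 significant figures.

V ≈ 17.8 L

PV = nRT ⇒ V = nRT/P = (19.6 × 8.314 × 264) / 2.42e+03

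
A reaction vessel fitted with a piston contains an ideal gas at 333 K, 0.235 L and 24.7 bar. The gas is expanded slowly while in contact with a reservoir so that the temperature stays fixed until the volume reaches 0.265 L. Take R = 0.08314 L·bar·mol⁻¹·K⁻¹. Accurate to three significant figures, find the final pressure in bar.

P₂ ≈ 21.9 bar

Isothermal, so P V is constant: T₂ = T₁; P₂ = P₁·(V₁/V₂) = 21.90 bar.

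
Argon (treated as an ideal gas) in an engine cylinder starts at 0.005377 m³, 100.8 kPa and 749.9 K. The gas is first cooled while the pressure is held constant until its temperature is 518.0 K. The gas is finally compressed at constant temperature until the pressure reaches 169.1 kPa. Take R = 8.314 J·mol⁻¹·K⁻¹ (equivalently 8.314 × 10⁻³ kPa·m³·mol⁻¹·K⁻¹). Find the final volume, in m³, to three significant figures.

Isobaric, so V/T is constant: P₂ = P₁; V₂ = V₁·(T₂/T₁) = 0.003714 m³.
Isothermal, so P V is constant: T₃ = T₂; V₃ = V₂·(P₂/P₃) = 0.002214 m³.

V₃ ≈ 0.00221 m³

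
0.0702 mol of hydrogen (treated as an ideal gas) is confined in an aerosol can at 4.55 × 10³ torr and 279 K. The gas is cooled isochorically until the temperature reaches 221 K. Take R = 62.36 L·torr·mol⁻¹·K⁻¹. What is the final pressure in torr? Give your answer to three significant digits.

From PV = nRT: V₁ = nRT₁/P₁ = 0.2684 L.
V constant ⇒ P ∝ T: V₂ = V₁; P₂ = P₁·(T₂/T₁) = 3604 torr.

P₂ ≈ 3.60e+03 torr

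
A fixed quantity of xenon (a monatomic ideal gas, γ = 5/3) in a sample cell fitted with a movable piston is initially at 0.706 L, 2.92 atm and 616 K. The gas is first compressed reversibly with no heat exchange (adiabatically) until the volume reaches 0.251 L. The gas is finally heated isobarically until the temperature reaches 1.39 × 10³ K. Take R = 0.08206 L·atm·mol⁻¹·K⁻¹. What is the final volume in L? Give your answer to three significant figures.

V₃ ≈ 0.284 L

Adiabatic (γ = 5/3), T V^(γ−1) and P V^γ constant: T₂ = T₁·(V₁/V₂)^(γ−1) = 1227 K; P₂ = P₁·(V₁/V₂)^γ = 16.37 atm.
Isobaric, so V/T is constant: P₃ = P₂; V₃ = V₂·(T₃/T₂) = 0.2842 L.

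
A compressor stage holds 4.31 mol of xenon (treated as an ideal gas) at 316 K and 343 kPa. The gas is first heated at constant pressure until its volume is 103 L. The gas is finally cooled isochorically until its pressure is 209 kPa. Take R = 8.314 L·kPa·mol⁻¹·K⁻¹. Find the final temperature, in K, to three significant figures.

T₃ ≈ 601 K

From PV = nRT: V₁ = nRT₁/P₁ = 33.01 L.
Isobaric, so V/T is constant: P₂ = P₁; T₂ = T₁·(V₂/V₁) = 985.9 K.
Isochoric, so P/T is constant: V₃ = V₂; T₃ = T₂·(P₃/P₂) = 600.8 K.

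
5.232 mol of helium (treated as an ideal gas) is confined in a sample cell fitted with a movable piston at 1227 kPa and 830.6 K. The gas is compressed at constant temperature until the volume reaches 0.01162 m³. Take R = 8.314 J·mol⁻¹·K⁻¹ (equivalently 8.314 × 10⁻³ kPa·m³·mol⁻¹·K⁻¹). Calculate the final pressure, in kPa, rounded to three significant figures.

P₂ ≈ 3.11e+03 kPa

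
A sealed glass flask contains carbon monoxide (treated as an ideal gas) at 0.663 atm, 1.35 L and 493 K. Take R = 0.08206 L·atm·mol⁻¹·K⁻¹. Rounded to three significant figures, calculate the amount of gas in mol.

n ≈ 0.0221 mol

PV = nRT ⇒ n = PV/(RT) = (0.663 × 1.35) / (0.08206 × 493)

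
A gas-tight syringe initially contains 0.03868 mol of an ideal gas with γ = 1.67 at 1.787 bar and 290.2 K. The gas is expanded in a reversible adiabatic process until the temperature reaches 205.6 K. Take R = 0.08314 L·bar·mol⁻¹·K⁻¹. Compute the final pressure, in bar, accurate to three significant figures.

P₂ ≈ 0.757 bar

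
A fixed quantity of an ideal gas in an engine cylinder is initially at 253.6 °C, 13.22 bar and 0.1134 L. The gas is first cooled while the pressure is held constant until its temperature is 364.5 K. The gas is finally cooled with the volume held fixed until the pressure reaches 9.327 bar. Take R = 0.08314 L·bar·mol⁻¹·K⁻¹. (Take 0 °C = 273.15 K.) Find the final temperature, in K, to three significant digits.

T₃ ≈ 257 K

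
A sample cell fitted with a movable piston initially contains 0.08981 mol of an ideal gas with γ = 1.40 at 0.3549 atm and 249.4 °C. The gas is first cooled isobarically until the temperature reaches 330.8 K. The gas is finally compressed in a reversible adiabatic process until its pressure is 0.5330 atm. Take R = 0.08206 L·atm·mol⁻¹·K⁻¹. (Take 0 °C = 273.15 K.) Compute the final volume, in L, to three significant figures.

Convert: T₁ = 522.5 K.
From PV = nRT: V₁ = nRT₁/P₁ = 10.85 L.
Isobaric, so V/T is constant: P₂ = P₁; V₂ = V₁·(T₂/T₁) = 6.869 L.
Adiabatic (γ = 1.40), T V^(γ−1) and P V^γ constant: T₃ = T₂·(P₃/P₂)^((γ−1)/γ) = 371.6 K; V₃ = V₂·(P₂/P₃)^(1/γ) = 5.138 L.

V₃ ≈ 5.14 L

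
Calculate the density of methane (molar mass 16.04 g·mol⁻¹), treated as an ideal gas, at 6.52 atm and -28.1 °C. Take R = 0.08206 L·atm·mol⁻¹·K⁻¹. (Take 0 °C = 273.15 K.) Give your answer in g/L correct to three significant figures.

ρ = PM/(RT) = (6.52 × 16.04) / (0.08206 × 245.0)

ρ ≈ 5.20 g/L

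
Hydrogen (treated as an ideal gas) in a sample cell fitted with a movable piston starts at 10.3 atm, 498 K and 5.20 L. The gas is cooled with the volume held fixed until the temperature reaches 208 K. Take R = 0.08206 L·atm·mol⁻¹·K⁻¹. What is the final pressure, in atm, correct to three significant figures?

Isochoric, so P/T is constant: V₂ = V₁; P₂ = P₁·(T₂/T₁) = 4.302 atm.

P₂ ≈ 4.30 atm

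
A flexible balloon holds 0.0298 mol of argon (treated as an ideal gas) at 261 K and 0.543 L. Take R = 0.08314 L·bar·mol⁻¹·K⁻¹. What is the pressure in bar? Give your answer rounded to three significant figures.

PV = nRT ⇒ P = nRT/V = (0.0298 × 0.08314 × 261) / 0.543

P ≈ 1.19 bar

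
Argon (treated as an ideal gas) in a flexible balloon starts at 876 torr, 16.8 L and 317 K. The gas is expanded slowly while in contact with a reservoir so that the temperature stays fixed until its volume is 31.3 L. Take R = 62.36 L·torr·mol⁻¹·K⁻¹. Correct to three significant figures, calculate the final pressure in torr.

P₂ ≈ 470 torr

T constant ⇒ Boyle's law P V = const: T₂ = T₁; P₂ = P₁·(V₁/V₂) = 470.2 torr.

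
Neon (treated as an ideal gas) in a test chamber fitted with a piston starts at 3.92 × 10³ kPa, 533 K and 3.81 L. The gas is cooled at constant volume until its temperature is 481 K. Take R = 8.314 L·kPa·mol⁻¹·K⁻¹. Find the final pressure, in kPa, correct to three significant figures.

P₂ ≈ 3.54e+03 kPa

V constant ⇒ P ∝ T: V₂ = V₁; P₂ = P₁·(T₂/T₁) = 3538 kPa.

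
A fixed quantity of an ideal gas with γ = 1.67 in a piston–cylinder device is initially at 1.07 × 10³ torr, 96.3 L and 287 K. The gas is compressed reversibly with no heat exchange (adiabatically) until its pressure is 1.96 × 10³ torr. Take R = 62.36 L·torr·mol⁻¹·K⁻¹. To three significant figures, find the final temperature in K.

T₂ ≈ 366 K

Reversible adiabatic, γ = 1.67: T₂ = T₁·(P₂/P₁)^((γ−1)/γ) = 365.9 K; V₂ = V₁·(P₁/P₂)^(1/γ) = 67.02 L.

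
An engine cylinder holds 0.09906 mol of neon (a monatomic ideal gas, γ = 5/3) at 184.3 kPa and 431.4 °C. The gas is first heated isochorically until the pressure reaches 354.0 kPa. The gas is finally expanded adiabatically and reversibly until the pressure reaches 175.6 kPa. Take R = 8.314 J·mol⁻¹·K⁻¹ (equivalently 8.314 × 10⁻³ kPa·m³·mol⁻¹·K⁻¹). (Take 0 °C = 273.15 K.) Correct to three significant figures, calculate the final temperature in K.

Convert: T₁ = 704.5 K.
From PV = nRT: V₁ = nRT₁/P₁ = 0.003148 m³.
V constant ⇒ P ∝ T: V₂ = V₁; T₂ = T₁·(P₂/P₁) = 1353 K.
Reversible adiabatic, γ = 5/3: T₃ = T₂·(P₃/P₂)^((γ−1)/γ) = 1022 K; V₃ = V₂·(P₂/P₃)^(1/γ) = 0.004795 m³.

T₃ ≈ 1.02e+03 K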